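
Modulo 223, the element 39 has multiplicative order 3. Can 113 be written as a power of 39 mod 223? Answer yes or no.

113 ∈ ⟨39⟩ iff 113^3 ≡ 1 (mod 223), since |⟨39⟩| = 3.
113^3 mod 223 = 87.
Since 87 ≠ 1, 113 does not lie in the subgroup.

no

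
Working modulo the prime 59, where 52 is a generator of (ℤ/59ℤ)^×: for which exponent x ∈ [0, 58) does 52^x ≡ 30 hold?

Baby-step giant-step with m = ceil(sqrt(58)) = 8.
Baby table (52^j mod 59 for j=0..7):
  0:1  1:52  2:49  3:11  4:41  5:8  6:3  7:38
Giant step factor: 52^(-8) ≡ 57 (mod 59).
Scan 30·57^i mod 59 for i = 0, 1, …:
  i=0: 30   i=1: 58   i=2: 2   i=3: 55
  i=4: 8
Match at i=4, j=5: x = 4·8 + 5 = 37.

37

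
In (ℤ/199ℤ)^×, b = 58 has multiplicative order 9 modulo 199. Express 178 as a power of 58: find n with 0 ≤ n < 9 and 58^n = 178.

Successive powers of 58 modulo 199:
  58^0=1  58^1=58  58^2=180  58^3=92  58^4=162  58^5=43
  58^6=106  58^7=178
So 58^7 ≡ 178 (mod 199), giving n = 7.

7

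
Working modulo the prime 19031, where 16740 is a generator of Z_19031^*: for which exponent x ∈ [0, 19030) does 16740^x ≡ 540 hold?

1138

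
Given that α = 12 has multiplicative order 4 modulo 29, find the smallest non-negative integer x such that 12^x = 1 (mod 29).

0

Successive powers of 12 modulo 29:
  12^0=1
So 12^0 ≡ 1 (mod 29), giving x = 0.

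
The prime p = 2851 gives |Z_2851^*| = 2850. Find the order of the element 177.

The order of 177 must divide p − 1 = 2850 = 2 · 3 · 5^2 · 19.
Divisors: 1, 2, 3, 5, 6, 10, 15, 19, 25, 30, 38, 50, 57, 75, 95, 114, 150, 190, 285, 475, 570, 950, 1425, 2850.
Check each in increasing order: 177^1 ≡ 177;  177^2 ≡ 2819;  177^3 ≡ 38;  177^5 ≡ 1635;  177^6 ≡ 1444;  177^10 ≡ 1838;  177^15 ≡ 176;  177^19 ≡ 611;  177^25 ≡ 1325;  177^30 ≡ 2466;  177^38 ≡ 2691;  177^50 ≡ 2260;  177^57 ≡ 2025;  177^75 ≡ 950;  177^95 ≡ 1014;  177^114 ≡ 887;  177^150 ≡ 1584;  177^190 ≡ 1836;  177^285 ≡ 1.
Smallest exponent giving 1 is 285.

285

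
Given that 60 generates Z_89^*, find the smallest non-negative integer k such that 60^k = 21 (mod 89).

Baby-step giant-step with m = ceil(sqrt(88)) = 10.
Baby table (60^j mod 89 for j=0..9):
  0:1  1:60  2:40  3:86  4:87  5:58  6:9  7:6
  8:4  9:62
Giant step factor: 60^(-10) ≡ 84 (mod 89).
Scan 21·84^i mod 89 for i = 0, 1, …:
  i=0: 21   i=1: 73   i=2: 80   i=3: 45
  i=4: 42   i=5: 57   i=6: 71   i=7: 1
Match at i=7, j=0: k = 7·10 + 0 = 70.

70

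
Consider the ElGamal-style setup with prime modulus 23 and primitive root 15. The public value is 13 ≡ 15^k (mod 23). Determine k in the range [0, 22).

Successive powers of 15 modulo 23:
  15^0=1  15^1=15  15^2=18  15^3=17  15^4=2  15^5=7
  15^6=13
So 15^6 ≡ 13 (mod 23), giving k = 6.

6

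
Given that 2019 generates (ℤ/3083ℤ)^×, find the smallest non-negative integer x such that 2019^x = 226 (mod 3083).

Baby-step giant-step with m = ceil(sqrt(3082)) = 56.
Baby table (2019^j mod 3083 for j=0..55):
  0:1  1:2019  2:635  3:2620  4:2435  5:1963  6:1642  7:973
  8:616  9:1255  10:2702  11:1511  12:1622  13:672  14:248  15:1266
  16:247  17:2330  18:2695  19:2793  20:260  21:830  22:1701  23:2940
  24:1085  25:1685  26:1466  27:174  28:2927  29:2585  30:2679  31:1319
  32:2432  33:2072  34:2820  35:2362  36:2560  37:1532  38:859  39:1675
  40:2857  41:3073  42:1391  43:2899  44:1547  45:314  46:1951  47:2078
  48:2602  49:6  50:2865  51:727  52:305  53:2278  54:2529  55:603
Giant step factor: 2019^(-56) ≡ 3036 (mod 3083).
Scan 226·3036^i mod 3083 for i = 0, 1, …:
  i=0: 226   i=1: 1710   i=2: 2871   i=3: 715
  i=4: 308   i=5: 939   i=6: 2112   i=7: 2475
  i=8: 829   i=9: 1116     …   i=27: 1560
  i=28: 672
Match at i=28, j=13: x = 28·56 + 13 = 1581.

1581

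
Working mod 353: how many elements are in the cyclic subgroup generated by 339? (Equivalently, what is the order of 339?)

352

The order of 339 must divide p − 1 = 352 = 2^5 · 11.
Divisors: 1, 2, 4, 8, 11, 16, 22, 32, 44, 88, 176, 352.
Check each in increasing order: 339^1 ≡ 339;  339^2 ≡ 196;  339^4 ≡ 292;  339^8 ≡ 191;  339^11 ≡ 101;  339^16 ≡ 122;  339^22 ≡ 317;  339^32 ≡ 58;  339^44 ≡ 237;  339^88 ≡ 42;  339^176 ≡ 352;  339^352 ≡ 1.
Smallest exponent giving 1 is 352.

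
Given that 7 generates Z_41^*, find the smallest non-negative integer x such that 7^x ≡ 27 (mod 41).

35

Successive powers of 7 modulo 41:
  7^0=1  7^1=7  7^2=8  7^3=15  7^4=23  7^5=38
  7^6=20  7^7=17  7^8=37  7^9=13  7^10=9  7^11=22
  7^12=31  7^13=12  7^14=2  7^15=14  7^16=16  7^17=30
  7^18=5  7^19=35  7^20=40  7^21=34  7^22=33  7^23=26
  7^24=18  7^25=3  7^26=21  7^27=24  7^28=4  7^29=28
  7^30=32  7^31=19  7^32=10  7^33=29  7^34=39  7^35=27
So 7^35 ≡ 27 (mod 41), giving x = 35.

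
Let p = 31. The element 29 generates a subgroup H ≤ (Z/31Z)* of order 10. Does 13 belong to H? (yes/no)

13 ∈ ⟨29⟩ iff 13^10 ≡ 1 (mod 31), since |⟨29⟩| = 10.
13^10 mod 31 = 5.
Since 5 ≠ 1, 13 does not lie in the subgroup.

no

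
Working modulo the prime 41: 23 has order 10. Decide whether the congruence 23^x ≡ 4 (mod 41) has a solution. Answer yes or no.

yes

4 ∈ ⟨23⟩ iff 4^10 ≡ 1 (mod 41), since |⟨23⟩| = 10.
4^10 mod 41 = 1.
Since 1 = 1, 4 lies in the subgroup.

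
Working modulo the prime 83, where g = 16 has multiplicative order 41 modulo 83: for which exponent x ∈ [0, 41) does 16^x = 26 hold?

40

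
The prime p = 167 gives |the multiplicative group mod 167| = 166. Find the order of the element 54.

The order of 54 must divide p − 1 = 166 = 2 · 83.
Divisors: 1, 2, 83, 166.
Check each in increasing order: 54^1 ≡ 54;  54^2 ≡ 77;  54^83 ≡ 1.
Smallest exponent giving 1 is 83.

83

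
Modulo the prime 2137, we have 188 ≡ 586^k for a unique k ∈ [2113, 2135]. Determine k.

2127

Compute 586^2113 mod 2137 = 1015, then multiply by 586 repeatedly:
  586^2113=1015  586^2114=704  586^2115=103  586^2116=522  586^2117=301
  586^2118=1152  586^2119=1917  586^2120=1437  586^2121=104  586^2122=1108
  586^2123=1777  586^2124=603  586^2125=753  586^2126=1036  586^2127=188
Found 188 at exponent 2127.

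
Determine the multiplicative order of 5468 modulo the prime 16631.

The order of 5468 must divide p − 1 = 16630 = 2 · 5 · 1663.
Divisors: 1, 2, 5, 10, 1663, 3326, 8315, 16630.
Check each in increasing order: 5468^1 ≡ 5468;  5468^2 ≡ 13117;  5468^5 ≡ 4924;  5468^10 ≡ 14409;  5468^1663 ≡ 15964;  5468^3326 ≡ 12483;  5468^8315 ≡ 16630;  5468^16630 ≡ 1.
Smallest exponent giving 1 is 16630.

16630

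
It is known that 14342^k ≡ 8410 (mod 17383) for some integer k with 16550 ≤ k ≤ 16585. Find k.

16585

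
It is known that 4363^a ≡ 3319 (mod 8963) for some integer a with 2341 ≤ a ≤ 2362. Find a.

2351

Compute 4363^2341 mod 8963 = 1636, then multiply by 4363 repeatedly:
  4363^2341=1636  4363^2342=3320  4363^2343=952  4363^2344=3707  4363^2345=4389
  4363^2346=4239  4363^2347=4088  4363^2348=8537  4363^2349=5666  4363^2350=804
  4363^2351=3319
Found 3319 at exponent 2351.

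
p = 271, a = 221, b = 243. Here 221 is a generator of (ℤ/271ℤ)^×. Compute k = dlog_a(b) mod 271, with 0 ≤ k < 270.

Baby-step giant-step with m = ceil(sqrt(270)) = 17.
Baby table (221^j mod 271 for j=0..16):
  0:1  1:221  2:61  3:202  4:198  5:127  6:154  7:159
  8:180  9:214  10:140  11:46  12:139  13:96  14:78  15:165
  16:151
Giant step factor: 221^(-17) ≡ 107 (mod 271).
Scan 243·107^i mod 271 for i = 0, 1, …:
  i=0: 243   i=1: 256   i=2: 21   i=3: 79
  i=4: 52   i=5: 144   i=6: 232   i=7: 163
  i=8: 97   i=9: 81   i=10: 266   i=11: 7
  i=12: 207   i=13: 198
Match at i=13, j=4: k = 13·17 + 4 = 225.

225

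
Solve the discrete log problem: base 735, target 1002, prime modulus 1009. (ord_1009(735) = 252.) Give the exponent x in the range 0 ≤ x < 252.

Baby-step giant-step with m = ceil(sqrt(252)) = 16.
Baby table (735^j mod 1009 for j=0..15):
  0:1  1:735  2:410  3:668  4:606  5:441  6:246  7:199
  8:969  9:870  10:753  11:523  12:985  13:522  14:250  15:112
Giant step factor: 735^(-16) ≡ 70 (mod 1009).
Scan 1002·70^i mod 1009 for i = 0, 1, …:
  i=0: 1002   i=1: 519   i=2: 6   i=3: 420
  i=4: 139   i=5: 649   i=6: 25   i=7: 741
  i=8: 411   i=9: 518   i=10: 945   i=11: 565
  i=12: 199
Match at i=12, j=7: x = 12·16 + 7 = 199.

199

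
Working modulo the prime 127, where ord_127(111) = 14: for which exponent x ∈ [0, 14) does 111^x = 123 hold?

11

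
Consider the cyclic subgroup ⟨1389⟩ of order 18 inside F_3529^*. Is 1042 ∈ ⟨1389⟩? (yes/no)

⟨1389⟩ has order 18; its elements mod 3529 are {1, 448, 449, 972, 988, 1042, 1168, 1389, 1499, 2030, 2140, 2361, 2487, 2541, 2557, 3080, 3081, 3528}.
1042 is in this set.

yes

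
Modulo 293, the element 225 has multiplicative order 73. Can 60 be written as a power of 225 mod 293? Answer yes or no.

yes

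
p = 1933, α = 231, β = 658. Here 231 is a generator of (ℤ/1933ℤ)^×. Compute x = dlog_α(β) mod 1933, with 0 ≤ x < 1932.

845

Baby-step giant-step with m = ceil(sqrt(1932)) = 44.
Baby table (231^j mod 1933 for j=0..43):
  0:1  1:231  2:1170  3:1583  4:336  5:296  6:721  7:313
  8:782  9:873  10:631  11:786  12:1797  13:1445  14:1319  15:1208
  16:696  17:337  18:527  19:1891  20:1896  21:1118  22:1169  23:1352
  24:1099  25:646  26:385  27:17  28:61  29:560  30:1782  31:1846
  32:1166  33:659  34:1455  35:1696  36:1310  37:1062  38:1764  39:1554
  40:1369  41:1160  42:1206  43:234
Giant step factor: 231^(-44) ≡ 1574 (mod 1933).
Scan 658·1574^i mod 1933 for i = 0, 1, …:
  i=0: 658   i=1: 1537   i=2: 1055   i=3: 123
  i=4: 302   i=5: 1763   i=6: 1107   i=7: 785
  i=8: 403   i=9: 298     …   i=18: 746
  i=19: 873
Match at i=19, j=9: x = 19·44 + 9 = 845.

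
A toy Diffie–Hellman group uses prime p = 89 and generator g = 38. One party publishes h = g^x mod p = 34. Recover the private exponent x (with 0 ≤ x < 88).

66

Baby-step giant-step with m = ceil(sqrt(88)) = 10.
Baby table (38^j mod 89 for j=0..9):
  0:1  1:38  2:20  3:48  4:44  5:70  6:79  7:65
  8:67  9:54
Giant step factor: 38^(-10) ≡ 18 (mod 89).
Scan 34·18^i mod 89 for i = 0, 1, …:
  i=0: 34   i=1: 78   i=2: 69   i=3: 85
  i=4: 17   i=5: 39   i=6: 79
Match at i=6, j=6: x = 6·10 + 6 = 66.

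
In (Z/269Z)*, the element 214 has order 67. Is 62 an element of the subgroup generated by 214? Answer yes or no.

yes

62 ∈ ⟨214⟩ iff 62^67 ≡ 1 (mod 269), since |⟨214⟩| = 67.
62^67 mod 269 = 1.
Since 1 = 1, 62 lies in the subgroup.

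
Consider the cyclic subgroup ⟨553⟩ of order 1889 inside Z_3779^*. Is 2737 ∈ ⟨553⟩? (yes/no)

2737 ∈ ⟨553⟩ iff 2737^1889 ≡ 1 (mod 3779), since |⟨553⟩| = 1889.
2737^1889 mod 3779 = 3778.
Since 3778 ≠ 1, 2737 does not lie in the subgroup.

no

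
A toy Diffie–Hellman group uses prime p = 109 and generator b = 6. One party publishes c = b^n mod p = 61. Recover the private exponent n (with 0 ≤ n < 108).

10

Successive powers of 6 modulo 109:
  6^0=1  6^1=6  6^2=36  6^3=107  6^4=97  6^5=37
  6^6=4  6^7=24  6^8=35  6^9=101  6^10=61
So 6^10 ≡ 61 (mod 109), giving n = 10.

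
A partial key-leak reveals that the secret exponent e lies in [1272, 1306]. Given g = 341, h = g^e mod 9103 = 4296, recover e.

Compute 341^1272 mod 9103 = 7155, then multiply by 341 repeatedly:
  341^1272=7155  341^1273=251  341^1274=3664  341^1275=2313  341^1276=5875
  341^1277=715  341^1278=7137  341^1279=3216  341^1280=4296
Found 4296 at exponent 1280.

1280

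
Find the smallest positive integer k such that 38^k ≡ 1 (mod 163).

9

The order of 38 must divide p − 1 = 162 = 2 · 3^4.
Divisors: 1, 2, 3, 6, 9, 18, 27, 54, 81, 162.
Check each in increasing order: 38^1 ≡ 38;  38^2 ≡ 140;  38^3 ≡ 104;  38^6 ≡ 58;  38^9 ≡ 1.
Smallest exponent giving 1 is 9.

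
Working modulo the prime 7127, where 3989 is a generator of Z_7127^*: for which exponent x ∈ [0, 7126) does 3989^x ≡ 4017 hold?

Baby-step giant-step with m = ceil(sqrt(7126)) = 85.
Baby table (3989^j mod 7127 for j=0..84):
  0:1  1:3989  2:4657  3:3811  4:188  5:1597  6:6022  7:3768
  8:6836  9:902  10:6070  11:2811  12:2308  13:5655  14:840  15:1070
  16:6284  17:1217  18:1126  19:1604  20:5437  21:732  22:5005  23:2218
  24:2995  25:2203  26:176  27:3618  28:27  29:798  30:4580  31:3119
  32:5076  33:357  34:5800  35:1958  36:6397  37:2973  38:7096  39:4627
  40:5300  41:3018  42:1299  43:382  44:5747  45:4351  46:1894  47:546
  48:4259  49:5510  50:6849  51:2870  52:2468  53:2465  54:4752  55:5035
  56:729  57:165  58:2501  59:5816  60:1639  61:2512  62:6933  63:2977
  64:1671  65:1874  66:6290  67:3770  68:560  69:3089  70:6565  71:3187
  72:5502  73:3445  74:1249  75:488  76:961  77:6230  78:6748  79:6220
  80:2493  81:2412  82:18  83:532  84:5429
Giant step factor: 3989^(-85) ≡ 1427 (mod 7127).
Scan 4017·1427^i mod 7127 for i = 0, 1, …:
  i=0: 4017   i=1: 2151   i=2: 4867   i=3: 3511
  i=4: 7043   i=5: 1291   i=6: 3491   i=7: 7011
  i=8: 5516   i=9: 3124     …   i=69: 3681
  i=70: 188
Match at i=70, j=4: x = 70·85 + 4 = 5954.

5954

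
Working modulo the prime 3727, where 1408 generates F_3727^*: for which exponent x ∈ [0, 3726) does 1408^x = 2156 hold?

1409

Baby-step giant-step with m = ceil(sqrt(3726)) = 62.
Baby table (1408^j mod 3727 for j=0..61):
  0:1  1:1408  2:3427  3:2478  4:552  5:2000  6:2115  7:47
  8:2817  9:808  10:929  11:3582  12:825  13:2503  14:2209  15:1954
  16:706  17:2666  18:639  19:1505  20:2104  21:3194  22:2390  23:3366
  24:2311  25:217  26:3649  27:1986  28:1038  29:520  30:1668  31:534
  32:2745  33:61  34:167  35:335  36:2078  37:129  38:2736  39:2297
  40:2867  41:395  42:837  43:764  44:2336  45:1874  46:3603  47:577
  48:3657  49:2069  50:2365  51:1709  52:2357  53:1626  54:1030  55:437
  56:341  57:3072  58:2056  59:2696  60:1882  61:3686
Giant step factor: 1408^(-62) ≡ 3635 (mod 3727).
Scan 2156·3635^i mod 3727 for i = 0, 1, …:
  i=0: 2156   i=1: 2906   i=2: 992   i=3: 1911
  i=4: 3084   i=5: 3251   i=6: 2795   i=7: 23
  i=8: 1611   i=9: 868     …   i=21: 1357
  i=22: 1874
Match at i=22, j=45: x = 22·62 + 45 = 1409.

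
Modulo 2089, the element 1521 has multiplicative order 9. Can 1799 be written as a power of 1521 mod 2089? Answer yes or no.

no

⟨1521⟩ has order 9; its elements mod 2089 are {1, 826, 857, 918, 1210, 1262, 1521, 1800, 2050}.
1799 is not in this set.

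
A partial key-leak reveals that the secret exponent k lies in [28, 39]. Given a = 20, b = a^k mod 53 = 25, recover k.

38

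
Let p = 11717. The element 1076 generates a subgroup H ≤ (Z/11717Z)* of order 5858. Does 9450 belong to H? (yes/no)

9450 ∈ ⟨1076⟩ iff 9450^5858 ≡ 1 (mod 11717), since |⟨1076⟩| = 5858.
9450^5858 mod 11717 = 11716.
Since 11716 ≠ 1, 9450 does not lie in the subgroup.

no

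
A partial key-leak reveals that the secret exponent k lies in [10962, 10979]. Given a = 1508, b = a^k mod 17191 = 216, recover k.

Compute 1508^10962 mod 17191 = 10590, then multiply by 1508 repeatedly:
  1508^10962=10590  1508^10963=16472  1508^10964=15972  1508^10965=1185  1508^10966=16307
  1508^10967=7826  1508^10968=8582  1508^10969=14024  1508^10970=3262  1508^10971=2470
  1508^10972=11504  1508^10973=2313  1508^10974=15422  1508^10975=14144  1508^10976=12312
  1508^10977=216
Found 216 at exponent 10977.

10977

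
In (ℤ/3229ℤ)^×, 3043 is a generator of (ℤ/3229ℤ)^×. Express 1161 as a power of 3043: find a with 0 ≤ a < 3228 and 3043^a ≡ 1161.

3092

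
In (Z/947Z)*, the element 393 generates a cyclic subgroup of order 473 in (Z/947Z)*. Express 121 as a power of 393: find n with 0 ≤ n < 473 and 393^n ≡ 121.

Baby-step giant-step with m = ceil(sqrt(473)) = 22.
Baby table (393^j mod 947 for j=0..21):
  0:1  1:393  2:88  3:492  4:168  5:681  6:579  7:267
  8:761  9:768  10:678  11:347  12:3  13:232  14:264  15:529
  16:504  17:149  18:790  19:801  20:389  21:410
Giant step factor: 393^(-22) ≡ 115 (mod 947).
Scan 121·115^i mod 947 for i = 0, 1, …:
  i=0: 121   i=1: 657   i=2: 742   i=3: 100
  i=4: 136   i=5: 488   i=6: 247   i=7: 942
  i=8: 372   i=9: 165     …   i=15: 509
  i=16: 768
Match at i=16, j=9: n = 16·22 + 9 = 361.

361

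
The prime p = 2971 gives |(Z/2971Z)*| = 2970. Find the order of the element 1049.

1485

The order of 1049 must divide p − 1 = 2970 = 2 · 3^3 · 5 · 11.
Divisors: 1, 2, 3, 5, 6, 9, 10, 11, 15, 18, 22, 27, 30, 33, 45, 54, 55, 66, 90, 99, 110, 135, 165, 198, 270, 297, 330, 495, 594, 990, 1485, 2970.
Check each in increasing order: 1049^1 ≡ 1049;  1049^2 ≡ 1131;  1049^3 ≡ 990;  1049^5 ≡ 2594;  1049^6 ≡ 2641;  1049^9 ≡ 110;  1049^10 ≡ 2492;  1049^11 ≡ 2599;  1049^15 ≡ 2323;  1049^18 ≡ 216;  1049^22 ≡ 1718;  1049^27 ≡ 2963;  1049^30 ≡ 993;  1049^33 ≡ 2640;  1049^45 ≡ 1243;  1049^54 ≡ 64;  1049^55 ≡ 1774;  1049^66 ≡ 2605;  1049^90 ≡ 129;  1049^99 ≡ 2306;  1049^110 ≡ 787;  1049^135 ≡ 2884;  1049^165 ≡ 2739;  1049^198 ≡ 2517;  1049^270 ≡ 1627;  1049^297 ≡ 1839;  1049^330 ≡ 346;  1049^495 ≡ 2916;  1049^594 ≡ 923;  1049^990 ≡ 54;  1049^1485 ≡ 1.
Smallest exponent giving 1 is 1485.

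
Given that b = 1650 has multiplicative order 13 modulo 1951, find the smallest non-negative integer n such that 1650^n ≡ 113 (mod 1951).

Successive powers of 1650 modulo 1951:
  1650^0=1  1650^1=1650  1650^2=855  1650^3=177  1650^4=1351  1650^5=1108
  1650^6=113
So 1650^6 ≡ 113 (mod 1951), giving n = 6.

6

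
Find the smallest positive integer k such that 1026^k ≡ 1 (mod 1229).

The order of 1026 must divide p − 1 = 1228 = 2^2 · 307.
Divisors: 1, 2, 4, 307, 614, 1228.
Check each in increasing order: 1026^1 ≡ 1026;  1026^2 ≡ 652;  1026^4 ≡ 1099;  1026^307 ≡ 632;  1026^614 ≡ 1228;  1026^1228 ≡ 1.
Smallest exponent giving 1 is 1228.

1228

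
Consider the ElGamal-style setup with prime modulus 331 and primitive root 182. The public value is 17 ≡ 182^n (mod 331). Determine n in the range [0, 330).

302

Baby-step giant-step with m = ceil(sqrt(330)) = 19.
Baby table (182^j mod 331 for j=0..18):
  0:1  1:182  2:24  3:65  4:245  5:236  6:253  7:37
  8:114  9:226  10:88  11:128  12:126  13:93  14:45  15:246
  16:87  17:277  18:102
Giant step factor: 182^(-19) ≡ 201 (mod 331).
Scan 17·201^i mod 331 for i = 0, 1, …:
  i=0: 17   i=1: 107   i=2: 323   i=3: 47
  i=4: 179   i=5: 231   i=6: 91   i=7: 86
  i=8: 74   i=9: 310     …   i=14: 143
  i=15: 277
Match at i=15, j=17: n = 15·19 + 17 = 302.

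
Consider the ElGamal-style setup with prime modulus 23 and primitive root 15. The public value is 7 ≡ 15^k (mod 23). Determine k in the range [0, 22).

5

Successive powers of 15 modulo 23:
  15^0=1  15^1=15  15^2=18  15^3=17  15^4=2  15^5=7
So 15^5 ≡ 7 (mod 23), giving k = 5.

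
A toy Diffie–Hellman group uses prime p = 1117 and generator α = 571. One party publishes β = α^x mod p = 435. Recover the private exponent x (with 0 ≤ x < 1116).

532

Baby-step giant-step with m = ceil(sqrt(1116)) = 34.
Baby table (571^j mod 1117 for j=0..33):
  0:1  1:571  2:994  3:138  4:608  5:898  6:55  7:129
  8:1054  9:888  10:1047  11:242  12:791  13:393  14:1003  15:809
  16:618  17:1023  18:1059  19:392  20:432  21:932  22:480  23:415
  24:161  25:337  26:303  27:995  28:709  29:485  30:1036  31:663
  32:1027  33:1109
Giant step factor: 571^(-34) ≡ 592 (mod 1117).
Scan 435·592^i mod 1117 for i = 0, 1, …:
  i=0: 435   i=1: 610   i=2: 329   i=3: 410
  i=4: 331   i=5: 477   i=6: 900   i=7: 1108
  i=8: 257   i=9: 232     …   i=14: 31
  i=15: 480
Match at i=15, j=22: x = 15·34 + 22 = 532.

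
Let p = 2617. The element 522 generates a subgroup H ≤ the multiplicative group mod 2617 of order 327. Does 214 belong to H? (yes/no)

yes

214 ∈ ⟨522⟩ iff 214^327 ≡ 1 (mod 2617), since |⟨522⟩| = 327.
214^327 mod 2617 = 1.
Since 1 = 1, 214 lies in the subgroup.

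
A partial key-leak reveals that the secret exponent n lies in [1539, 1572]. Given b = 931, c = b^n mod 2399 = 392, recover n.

1548

Compute 931^1539 mod 2399 = 1021, then multiply by 931 repeatedly:
  931^1539=1021  931^1540=547  931^1541=669  931^1542=1498  931^1543=819
  931^1544=2006  931^1545=1164  931^1546=1735  931^1547=758  931^1548=392
Found 392 at exponent 1548.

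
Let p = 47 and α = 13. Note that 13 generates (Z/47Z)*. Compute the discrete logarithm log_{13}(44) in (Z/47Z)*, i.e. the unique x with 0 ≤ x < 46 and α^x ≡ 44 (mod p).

Successive powers of 13 modulo 47:
  13^0=1  13^1=13  13^2=28  13^3=35  13^4=32  13^5=40
  13^6=3  13^7=39  13^8=37  13^9=11  13^10=2  13^11=26
  13^12=9  13^13=23  13^14=17  13^15=33  13^16=6  13^17=31
  13^18=27  13^19=22  13^20=4  13^21=5  13^22=18  13^23=46
  13^24=34  13^25=19  13^26=12  13^27=15  13^28=7  13^29=44
So 13^29 ≡ 44 (mod 47), giving x = 29.

29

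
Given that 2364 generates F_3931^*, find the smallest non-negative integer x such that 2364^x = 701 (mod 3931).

399

Baby-step giant-step with m = ceil(sqrt(3930)) = 63.
Baby table (2364^j mod 3931 for j=0..62):
  0:1  1:2364  2:2545  3:1950  4:2668  5:1828  6:1223  7:1887
  8:3114  9:2664  10:234  11:2836  12:1949  13:304  14:3214  15:3204
  16:3150  17:1286  18:1441  19:2278  20:3653  21:3216  22:70  23:378
  24:1255  25:2846  26:2003  27:2168  28:3059  29:2367  30:1775  31:1723
  32:656  33:1970  34:2776  35:1625  36:913  37:213  38:364  39:3538
  40:2595  41:2220  42:195  43:1053  44:969  45:2874  46:1368  47:2670
  48:2625  49:2382  50:1856  51:588  52:2389  53:2680  54:2679  55:315
  56:1701  57:3682  58:1014  59:3117  60:1894  61:7  62:824
Giant step factor: 2364^(-63) ≡ 1989 (mod 3931).
Scan 701·1989^i mod 3931 for i = 0, 1, …:
  i=0: 701   i=1: 2715   i=2: 2872   i=3: 665
  i=4: 1869   i=5: 2646   i=6: 3216
Match at i=6, j=21: x = 6·63 + 21 = 399.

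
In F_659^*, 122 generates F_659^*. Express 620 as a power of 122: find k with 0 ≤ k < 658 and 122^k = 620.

Baby-step giant-step with m = ceil(sqrt(658)) = 26.
Baby table (122^j mod 659 for j=0..25):
  0:1  1:122  2:386  3:303  4:62  5:315  6:208  7:334
  8:549  9:419  10:375  11:279  12:429  13:277  14:185  15:164
  16:238  17:40  18:267  19:283  20:258  21:503  22:79  23:412
  24:180  25:213
Giant step factor: 122^(-26) ≡ 37 (mod 659).
Scan 620·37^i mod 659 for i = 0, 1, …:
  i=0: 620   i=1: 534   i=2: 647   i=3: 215
  i=4: 47   i=5: 421   i=6: 420   i=7: 383
  i=8: 332   i=9: 422     …   i=17: 294
  i=18: 334
Match at i=18, j=7: k = 18·26 + 7 = 475.

475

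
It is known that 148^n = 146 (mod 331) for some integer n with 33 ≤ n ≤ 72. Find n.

70

Compute 148^33 mod 331 = 8, then multiply by 148 repeatedly:
  148^33=8  148^34=191  148^35=133  148^36=155  148^37=101
  148^38=53  148^39=231  148^40=95  148^41=158  148^42=214
  148^43=227  148^44=165  148^45=257  148^46=302  148^47=11
  148^48=304  148^49=307  148^50=89  148^51=263  148^52=197
  148^53=28  148^54=172  148^55=300  148^56=46  148^57=188
  148^58=20  148^59=312  148^60=167  148^61=222  148^62=87
  148^63=298  148^64=81  148^65=72  148^66=64  148^67=204
  148^68=71  148^69=247  148^70=146
Found 146 at exponent 70.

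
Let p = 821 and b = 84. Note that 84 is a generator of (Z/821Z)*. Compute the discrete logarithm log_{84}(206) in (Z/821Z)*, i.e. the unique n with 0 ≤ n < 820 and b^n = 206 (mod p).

659

Baby-step giant-step with m = ceil(sqrt(820)) = 29.
Baby table (84^j mod 821 for j=0..28):
  0:1  1:84  2:488  3:763  4:54  5:431  6:80  7:152
  8:453  9:286  10:215  11:819  12:653  13:666  14:116  15:713
  16:780  17:661  18:517  19:736  20:249  21:391  22:4  23:336
  24:310  25:589  26:216  27:82  28:320
Giant step factor: 84^(-29) ≡ 609 (mod 821).
Scan 206·609^i mod 821 for i = 0, 1, …:
  i=0: 206   i=1: 662   i=2: 47   i=3: 709
  i=4: 756   i=5: 644   i=6: 579   i=7: 402
  i=8: 160   i=9: 562     …   i=21: 459
  i=22: 391
Match at i=22, j=21: n = 22·29 + 21 = 659.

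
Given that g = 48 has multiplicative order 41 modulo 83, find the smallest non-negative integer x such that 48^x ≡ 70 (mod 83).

35

Baby-step giant-step with m = ceil(sqrt(41)) = 7.
Baby table (48^j mod 83 for j=0..6):
  0:1  1:48  2:63  3:36  4:68  5:27  6:51
Giant step factor: 48^(-7) ≡ 81 (mod 83).
Scan 70·81^i mod 83 for i = 0, 1, …:
  i=0: 70   i=1: 26   i=2: 31   i=3: 21
  i=4: 41   i=5: 1
Match at i=5, j=0: x = 5·7 + 0 = 35.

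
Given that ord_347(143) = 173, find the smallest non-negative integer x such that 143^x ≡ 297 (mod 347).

169

Baby-step giant-step with m = ceil(sqrt(173)) = 14.
Baby table (143^j mod 347 for j=0..13):
  0:1  1:143  2:323  3:38  4:229  5:129  6:56  7:27
  8:44  9:46  10:332  11:284  12:13  13:124
Giant step factor: 143^(-14) ≡ 119 (mod 347).
Scan 297·119^i mod 347 for i = 0, 1, …:
  i=0: 297   i=1: 296   i=2: 177   i=3: 243
  i=4: 116   i=5: 271   i=6: 325   i=7: 158
  i=8: 64   i=9: 329   i=10: 287   i=11: 147
  i=12: 143
Match at i=12, j=1: x = 12·14 + 1 = 169.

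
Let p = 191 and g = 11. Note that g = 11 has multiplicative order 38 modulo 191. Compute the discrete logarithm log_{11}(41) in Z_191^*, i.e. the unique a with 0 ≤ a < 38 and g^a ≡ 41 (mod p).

31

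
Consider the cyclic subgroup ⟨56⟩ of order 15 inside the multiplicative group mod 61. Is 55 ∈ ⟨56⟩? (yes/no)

⟨56⟩ has order 15; its elements mod 61 are {1, 9, 12, 13, 15, 16, 20, 22, 25, 34, 42, 47, 56, 57, 58}.
55 is not in this set.

no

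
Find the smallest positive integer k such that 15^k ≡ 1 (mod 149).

The order of 15 must divide p − 1 = 148 = 2^2 · 37.
Divisors: 1, 2, 4, 37, 74, 148.
Check each in increasing order: 15^1 ≡ 15;  15^2 ≡ 76;  15^4 ≡ 114;  15^37 ≡ 44;  15^74 ≡ 148;  15^148 ≡ 1.
Smallest exponent giving 1 is 148.

148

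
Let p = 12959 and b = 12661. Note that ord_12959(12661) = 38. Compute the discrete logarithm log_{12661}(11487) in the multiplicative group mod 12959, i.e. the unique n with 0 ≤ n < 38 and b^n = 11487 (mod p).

7

Successive powers of 12661 modulo 12959:
  12661^0=1  12661^1=12661  12661^2=11050  12661^3=11645  12661^4=2802  12661^5=7339
  12661^6=3049  12661^7=11487
So 12661^7 ≡ 11487 (mod 12959), giving n = 7.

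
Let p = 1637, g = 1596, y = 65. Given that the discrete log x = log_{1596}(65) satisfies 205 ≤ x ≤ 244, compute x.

243

Compute 1596^205 mod 1637 = 292, then multiply by 1596 repeatedly:
  1596^205=292  1596^206=1124  1596^207=1389  1596^208=346  1596^209=547
  1596^210=491  1596^211=1150  1596^212=323  1596^213=1490  1596^214=1116
  1596^215=80  1596^216=1631  1596^217=246  1596^218=1373  1596^219=1002
  1596^220=1480  1596^221=1526  1596^222=1277  1596^223=27  1596^224=530
  1596^225=1188  1596^226=402  1596^227=1525  1596^228=1318  1596^229=1620
  1596^230=697  1596^231=889  1596^232=1202  1596^233=1465  1596^234=504
  1596^235=617  1596^236=895  1596^237=956  1596^238=92  1596^239=1139
  1596^240=774  1596^241=1006  1596^242=1316  1596^243=65
Found 65 at exponent 243.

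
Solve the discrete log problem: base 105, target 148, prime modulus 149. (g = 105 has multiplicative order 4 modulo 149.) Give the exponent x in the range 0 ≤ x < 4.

2

Successive powers of 105 modulo 149:
  105^0=1  105^1=105  105^2=148
So 105^2 ≡ 148 (mod 149), giving x = 2.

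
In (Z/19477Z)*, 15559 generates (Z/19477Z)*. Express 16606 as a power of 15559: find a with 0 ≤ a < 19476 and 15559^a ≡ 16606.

Baby-step giant-step with m = ceil(sqrt(19476)) = 140.
Baby table (15559^j mod 19477 for j=0..139):
  0:1  1:15559  2:2848  3:1857  4:8672  5:10469  6:1020  7:15902
  8:2887  9:4871  10:2882  11:4984  12:8119  13:15176  14:3713  15:1785
  16:18090  17:183  18:3655  19:14782  20:8722  21:9339  22:7081  23:11367
  24:7993  25:2442  26:14928  27:1527  28:16130  29:5525  30:11474  31:17261
  32:15023  33:18857  34:14012  35:6647  36:17280  37:18489  38:14538  39:10341
  40:15599  41:1944  42:18392  43:5044  44:6763  45:10763  46:17748  47:15703
  48:3489  49:2952  50:3402  51:12709  52:8827  53:6966  54:13966  55:11582
  56:3134  57:10975  58:5166  59:15692  60:7633  61:10578  62:2452  63:14702
  64:10530  65:15223  66:14337  67:18779  68:7984  69:18227  70:8773  71:4291
  72:15990  73:8689  74:2294  75:10482  76:8517  77:13972  78:7551  79:745
  80:2640  81:18244  82:598  83:13753  84:8605  85:297  86:4974  87:8345
  88:6173  89:4620  90:12450  91:10785  92:9460  93:451  94:5389  95:18443
  96:19473  97:15672  98:8085  99:12049  100:4266  101:16555  102:15397  103:14300
  104:7929  105:19470  106:7949  107:19018  108:6478  109:17204  110:4625  111:12337
  112:5548  113:18745  114:4857  115:18780  116:4066  117:1598  118:10630  119:12963
  120:6982  121:9709  122:18196  123:13369  124:13388  125:16854  126:12535  127:8864
  128:17816  129:2480  130:2383  131:12366  132:8788  133:3952  134:279  135:17067
  136:15512  137:11701  138:4340  139:18778
Giant step factor: 15559^(-140) ≡ 1769 (mod 19477).
Scan 16606·1769^i mod 19477 for i = 0, 1, …:
  i=0: 16606   i=1: 4698   i=2: 13560   i=3: 11453
  i=4: 4277   i=5: 8937   i=6: 13706   i=7: 16526
  i=8: 18994   i=9: 2561     …   i=68: 5869
  i=69: 1020
Match at i=69, j=6: a = 69·140 + 6 = 9666.

9666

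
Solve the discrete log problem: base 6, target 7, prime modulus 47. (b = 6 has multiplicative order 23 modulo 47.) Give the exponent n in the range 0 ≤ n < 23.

19

Successive powers of 6 modulo 47:
  6^0=1  6^1=6  6^2=36  6^3=28  6^4=27  6^5=21
  6^6=32  6^7=4  6^8=24  6^9=3  6^10=18  6^11=14
  6^12=37  6^13=34  6^14=16  6^15=2  6^16=12  6^17=25
  6^18=9  6^19=7
So 6^19 ≡ 7 (mod 47), giving n = 19.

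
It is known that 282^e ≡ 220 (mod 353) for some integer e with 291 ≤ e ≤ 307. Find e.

295

Compute 282^291 mod 353 = 210, then multiply by 282 repeatedly:
  282^291=210  282^292=269  282^293=316  282^294=156  282^295=220
Found 220 at exponent 295.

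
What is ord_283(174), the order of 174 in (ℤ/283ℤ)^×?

The order of 174 must divide p − 1 = 282 = 2 · 3 · 47.
Divisors: 1, 2, 3, 6, 47, 94, 141, 282.
Check each in increasing order: 174^1 ≡ 174;  174^2 ≡ 278;  174^3 ≡ 262;  174^6 ≡ 158;  174^47 ≡ 44;  174^94 ≡ 238;  174^141 ≡ 1.
Smallest exponent giving 1 is 141.

141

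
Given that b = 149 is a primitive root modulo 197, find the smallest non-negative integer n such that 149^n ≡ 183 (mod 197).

Baby-step giant-step with m = ceil(sqrt(196)) = 14.
Baby table (149^j mod 197 for j=0..13):
  0:1  1:149  2:137  3:122  4:54  5:166  6:109  7:87
  8:158  9:99  10:173  11:167  12:61  13:27
Giant step factor: 149^(-14) ≡ 19 (mod 197).
Scan 183·19^i mod 197 for i = 0, 1, …:
  i=0: 183   i=1: 128   i=2: 68   i=3: 110
  i=4: 120   i=5: 113   i=6: 177   i=7: 14
  i=8: 69   i=9: 129   i=10: 87
Match at i=10, j=7: n = 10·14 + 7 = 147.

147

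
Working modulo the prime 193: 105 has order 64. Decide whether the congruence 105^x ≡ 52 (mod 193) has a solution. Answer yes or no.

no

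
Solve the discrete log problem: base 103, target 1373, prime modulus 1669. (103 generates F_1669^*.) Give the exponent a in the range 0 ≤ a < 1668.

1665

Baby-step giant-step with m = ceil(sqrt(1668)) = 41.
Baby table (103^j mod 1669 for j=0..40):
  0:1  1:103  2:595  3:1201  4:197  5:263  6:385  7:1268
  8:422  9:72  10:740  11:1115  12:1353  13:832  14:577  15:1016
  16:1170  17:342  18:177  19:1541  20:168  21:614  22:1489  23:1488
  24:1385  25:790  26:1258  27:1061  28:798  29:413  30:814  31:392
  32:320  33:1249  34:134  35:450  36:1287  37:710  38:1363  39:193
  40:1520
Giant step factor: 103^(-41) ≡ 1070 (mod 1669).
Scan 1373·1070^i mod 1669 for i = 0, 1, …:
  i=0: 1373   i=1: 390   i=2: 50   i=3: 92
  i=4: 1638   i=5: 210   i=6: 1054   i=7: 1205
  i=8: 882   i=9: 755     …   i=39: 1155
  i=40: 790
Match at i=40, j=25: a = 40·41 + 25 = 1665.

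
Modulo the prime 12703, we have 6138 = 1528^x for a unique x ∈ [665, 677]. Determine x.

Compute 1528^665 mod 12703 = 2315, then multiply by 1528 repeatedly:
  1528^665=2315  1528^666=5886  1528^667=84  1528^668=1322  1528^669=239
  1528^670=9508  1528^671=8695  1528^672=11325  1528^673=3114  1528^674=7270
  1528^675=6138
Found 6138 at exponent 675.

675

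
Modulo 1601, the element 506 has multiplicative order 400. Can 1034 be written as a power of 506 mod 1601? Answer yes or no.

no

1034 ∈ ⟨506⟩ iff 1034^400 ≡ 1 (mod 1601), since |⟨506⟩| = 400.
1034^400 mod 1601 = 40.
Since 40 ≠ 1, 1034 does not lie in the subgroup.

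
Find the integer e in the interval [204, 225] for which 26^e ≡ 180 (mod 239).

220

Compute 26^204 mod 239 = 201, then multiply by 26 repeatedly:
  26^204=201  26^205=207  26^206=124  26^207=117  26^208=174
  26^209=222  26^210=36  26^211=219  26^212=197  26^213=103
  26^214=49  26^215=79  26^216=142  26^217=107  26^218=153
  26^219=154  26^220=180
Found 180 at exponent 220.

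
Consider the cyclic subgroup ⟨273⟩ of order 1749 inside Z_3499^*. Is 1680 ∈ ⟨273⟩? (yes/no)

no

1680 ∈ ⟨273⟩ iff 1680^1749 ≡ 1 (mod 3499), since |⟨273⟩| = 1749.
1680^1749 mod 3499 = 3498.
Since 3498 ≠ 1, 1680 does not lie in the subgroup.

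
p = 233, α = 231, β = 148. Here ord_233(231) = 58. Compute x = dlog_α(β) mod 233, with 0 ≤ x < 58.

Baby-step giant-step with m = ceil(sqrt(58)) = 8.
Baby table (231^j mod 233 for j=0..7):
  0:1  1:231  2:4  3:225  4:16  5:201  6:64  7:105
Giant step factor: 231^(-8) ≡ 152 (mod 233).
Scan 148·152^i mod 233 for i = 0, 1, …:
  i=0: 148   i=1: 128   i=2: 117   i=3: 76
  i=4: 135   i=5: 16
Match at i=5, j=4: x = 5·8 + 4 = 44.

44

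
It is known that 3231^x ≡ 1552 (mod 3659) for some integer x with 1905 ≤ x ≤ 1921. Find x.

1918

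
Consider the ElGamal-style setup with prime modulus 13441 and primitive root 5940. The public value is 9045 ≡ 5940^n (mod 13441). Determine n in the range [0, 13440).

Baby-step giant-step with m = ceil(sqrt(13440)) = 116.
Baby table (5940^j mod 13441 for j=0..115):
  0:1  1:5940  2:975  3:11870  4:9755  5:549  6:8338  7:11076
  8:11186  9:5977  10:5699  11:7622  12:5392  13:12018  14:1769  15:10439
  16:4327  17:3188  18:11792  19:3429  20:5145  21:9907  22:2882  23:8687
  24:781  25:1995  26:8779  27:9621  28:11049  29:12098  30:6534  31:7793
  32:13057  33:4010  34:1948  35:11860  36:4119  37:4240  38:10607  39:7613
  40:5696  41:3243  42:2467  43:3290  44:12827  45:8792  46:6195  47:10283
  48:5116  49:12380  50:1489  51:482  52:147  53:12956  54:8915  55:11001
  56:9239  57:57  58:2555  59:1811  60:4540  61:4954  62:4411  63:4831
  64:13046  65:5875  66:4664  67:2259  68:4342  69:11642  70:12976  71:6746
  72:3619  73:4701  74:6983  75:94  76:7279  77:11004  78:177  79:2982
  80:11283  81:4194  82:6187  83:3086  84:10757  85:11507  86:4095  87:9531
  88:648  89:4994  90:73  91:3508  92:3970  93:6286  94:13183  95:13195
  96:3829  97:2088  98:10118  99:6209  100:12797  101:5325  102:3827  103:3649
  104:8168  105:9351  106:6728  107:4227  108:592  109:8379  110:12678  111:10838
  112:8771  113:2424  114:3249  115:11225
Giant step factor: 5940^(-116) ≡ 8969 (mod 13441).
Scan 9045·8969^i mod 13441 for i = 0, 1, …:
  i=0: 9045   i=1: 8170   i=2: 9839   i=3: 5826
  i=4: 8227   i=5: 10314   i=6: 5304   i=7: 3877
  i=8: 946   i=9: 3403     …   i=85: 4668
  i=86: 12018
Match at i=86, j=13: n = 86·116 + 13 = 9989.

9989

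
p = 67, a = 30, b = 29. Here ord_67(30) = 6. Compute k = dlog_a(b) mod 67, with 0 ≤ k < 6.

2

Successive powers of 30 modulo 67:
  30^0=1  30^1=30  30^2=29
So 30^2 ≡ 29 (mod 67), giving k = 2.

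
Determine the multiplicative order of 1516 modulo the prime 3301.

The order of 1516 must divide p − 1 = 3300 = 2^2 · 3 · 5^2 · 11.
Divisors: 1, 2, 3, 4, 5, 6, 10, 11, 12, 15, 20, 22, 25, 30, 33, 44, 50, 55, 60, 66, 75, 100, 110, 132, 150, 165, 220, 275, 300, 330, 550, 660, 825, 1100, 1650, 3300.
Check each in increasing order: 1516^1 ≡ 1516;  1516^2 ≡ 760;  1516^3 ≡ 111;  1516^4 ≡ 3226;  1516^5 ≡ 1835;  1516^6 ≡ 2418;  1516^10 ≡ 205;  1516^11 ≡ 486;  1516^12 ≡ 653;  1516^15 ≡ 3162;  1516^20 ≡ 2413;  1516^22 ≡ 1825;  1516^25 ≡ 1214;  1516^30 ≡ 2816;  1516^33 ≡ 2282;  1516^44 ≡ 3217;  1516^50 ≡ 1550;  1516^55 ≡ 2089;  1516^60 ≡ 854;  1516^66 ≡ 1847;  1516^75 ≡ 130;  1516^100 ≡ 2673;  1516^110 ≡ 3300;  1516^132 ≡ 1476;  1516^150 ≡ 395;  1516^165 ≡ 1212;  1516^220 ≡ 1.
Smallest exponent giving 1 is 220.

220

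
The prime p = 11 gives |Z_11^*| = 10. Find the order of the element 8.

The order of 8 must divide p − 1 = 10 = 2 · 5.
Divisors: 1, 2, 5, 10.
Check each in increasing order: 8^1 ≡ 8;  8^2 ≡ 9;  8^5 ≡ 10;  8^10 ≡ 1.
Smallest exponent giving 1 is 10.

10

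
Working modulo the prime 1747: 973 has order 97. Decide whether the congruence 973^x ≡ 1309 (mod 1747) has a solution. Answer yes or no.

1309 ∈ ⟨973⟩ iff 1309^97 ≡ 1 (mod 1747), since |⟨973⟩| = 97.
1309^97 mod 1747 = 1.
Since 1 = 1, 1309 lies in the subgroup.

yes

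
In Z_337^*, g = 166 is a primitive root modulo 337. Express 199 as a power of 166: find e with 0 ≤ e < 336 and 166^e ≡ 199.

287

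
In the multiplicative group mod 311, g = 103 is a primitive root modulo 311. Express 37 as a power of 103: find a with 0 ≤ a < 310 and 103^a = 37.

Baby-step giant-step with m = ceil(sqrt(310)) = 18.
Baby table (103^j mod 311 for j=0..17):
  0:1  1:103  2:35  3:184  4:292  5:220  6:268  7:236
  8:50  9:174  10:195  11:181  12:294  13:115  14:27  15:293
  16:12  17:303
Giant step factor: 103^(-18) ≡ 214 (mod 311).
Scan 37·214^i mod 311 for i = 0, 1, …:
  i=0: 37   i=1: 143   i=2: 124   i=3: 101
  i=4: 155   i=5: 204   i=6: 116   i=7: 255
  i=8: 145   i=9: 241     …   i=14: 152
  i=15: 184
Match at i=15, j=3: a = 15·18 + 3 = 273.

273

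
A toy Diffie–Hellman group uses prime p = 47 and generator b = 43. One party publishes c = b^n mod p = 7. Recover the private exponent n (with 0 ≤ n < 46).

6

Baby-step giant-step with m = ceil(sqrt(46)) = 7.
Baby table (43^j mod 47 for j=0..6):
  0:1  1:43  2:16  3:30  4:21  5:10  6:7
Giant step factor: 43^(-7) ≡ 5 (mod 47).
Scan 7·5^i mod 47 for i = 0, 1, …:
  i=0: 7
Match at i=0, j=6: n = 0·7 + 6 = 6.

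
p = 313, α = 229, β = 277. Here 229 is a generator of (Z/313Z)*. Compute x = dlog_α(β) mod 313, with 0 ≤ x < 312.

Baby-step giant-step with m = ceil(sqrt(312)) = 18.
Baby table (229^j mod 313 for j=0..17):
  0:1  1:229  2:170  3:118  4:104  5:28  6:152  7:65
  8:174  9:95  10:158  11:187  12:255  13:177  14:156  15:42
  16:228  17:254
Giant step factor: 229^(-18) ≡ 6 (mod 313).
Scan 277·6^i mod 313 for i = 0, 1, …:
  i=0: 277   i=1: 97   i=2: 269   i=3: 49
  i=4: 294   i=5: 199   i=6: 255
Match at i=6, j=12: x = 6·18 + 12 = 120.

120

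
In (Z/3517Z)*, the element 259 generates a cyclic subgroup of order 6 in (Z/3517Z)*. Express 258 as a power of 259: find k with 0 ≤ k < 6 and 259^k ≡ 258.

2

Successive powers of 259 modulo 3517:
  259^0=1  259^1=259  259^2=258
So 259^2 ≡ 258 (mod 3517), giving k = 2.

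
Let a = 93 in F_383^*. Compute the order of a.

191

The order of 93 must divide p − 1 = 382 = 2 · 191.
Divisors: 1, 2, 191, 382.
Check each in increasing order: 93^1 ≡ 93;  93^2 ≡ 223;  93^191 ≡ 1.
Smallest exponent giving 1 is 191.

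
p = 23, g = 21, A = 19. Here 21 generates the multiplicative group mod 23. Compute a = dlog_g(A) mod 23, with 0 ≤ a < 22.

13

Successive powers of 21 modulo 23:
  21^0=1  21^1=21  21^2=4  21^3=15  21^4=16  21^5=14
  21^6=18  21^7=10  21^8=3  21^9=17  21^10=12  21^11=22
  21^12=2  21^13=19
So 21^13 ≡ 19 (mod 23), giving a = 13.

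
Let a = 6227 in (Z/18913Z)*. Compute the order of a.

The order of 6227 must divide p − 1 = 18912 = 2^5 · 3 · 197.
Divisors: 1, 2, 3, 4, 6, 8, 12, 16, 24, 32, 48, 96, 197, 394, 591, 788, 1182, 1576, 2364, 3152, 4728, 6304, 9456, 18912.
Check each in increasing order: 6227^1 ≡ 6227;  6227^2 ≡ 3879;  6227^3 ≡ 2632;  6227^4 ≡ 10806;  6227^6 ≡ 5266;  6227^8 ≡ 774;  6227^12 ≡ 4298;  6227^16 ≡ 12773;  6227^24 ≡ 13716;  6227^32 ≡ 5991;  6227^48 ≡ 1045;  6227^96 ≡ 13984;  6227^197 ≡ 6797;  6227^394 ≡ 13663;  6227^591 ≡ 4581;  6227^788 ≡ 6259;  6227^1182 ≡ 11044;  6227^1576 ≡ 6258;  6227^2364 ≡ 18912;  6227^3152 ≡ 12654;  6227^4728 ≡ 1.
Smallest exponent giving 1 is 4728.

4728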